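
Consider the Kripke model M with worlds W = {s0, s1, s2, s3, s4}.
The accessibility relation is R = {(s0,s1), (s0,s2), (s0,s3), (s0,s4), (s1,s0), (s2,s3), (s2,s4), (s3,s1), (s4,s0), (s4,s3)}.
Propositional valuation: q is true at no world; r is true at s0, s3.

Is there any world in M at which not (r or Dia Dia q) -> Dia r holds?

Let φ = not (r or Dia Dia q) -> Dia r. Evaluate φ at each world:
  s0 (successors {s1, s2, s3, s4}): φ is true.
  s1 (successors {s0}): φ is true.
  s2 (successors {s3, s4}): φ is true.
  s3 (successors {s1}): φ is true.
  s4 (successors {s0, s3}): φ is true.
Detail at s0 (witness):
  At s0: not (r or Dia Dia q) is false, Dia r is true, so not (r or Dia Dia q) -> Dia r is true.
    At s0: r or Dia Dia q is true, so not (r or Dia Dia q) is false.
      At s0: r is true, Dia Dia q is false, so r or Dia Dia q is true.
    At s0: Dia r requires r at some successor in {s1, s2, s3, s4}.
      r holds at s3, so Dia r is true at s0.

Yes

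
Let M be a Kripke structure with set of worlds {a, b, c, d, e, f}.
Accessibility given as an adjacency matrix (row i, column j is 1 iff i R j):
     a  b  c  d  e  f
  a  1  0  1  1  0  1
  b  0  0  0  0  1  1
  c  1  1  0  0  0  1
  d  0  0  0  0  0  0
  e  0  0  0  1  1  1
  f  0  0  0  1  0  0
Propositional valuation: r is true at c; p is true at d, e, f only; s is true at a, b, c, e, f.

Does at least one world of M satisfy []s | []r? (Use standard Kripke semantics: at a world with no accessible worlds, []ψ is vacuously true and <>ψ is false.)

Let φ = []s | []r. Evaluate φ at each world:
  a (successors {a, c, d, f}): φ is false.
  b (successors {e, f}): φ is true.
  c (successors {a, b, f}): φ is true.
  d (successors ∅): φ is true.
  e (successors {d, e, f}): φ is false.
  f (successors {d}): φ is false.
Detail at b (witness):
  At b: []s is true, []r is false, so []s | []r is true.
    At b: []s requires s at every successor {e, f}.
      At e: s is true.
      At f: s is true.
    So []s is true at b.
    At b: []r requires r at every successor {e, f}.
      r fails at e, so []r is false at b.

Yes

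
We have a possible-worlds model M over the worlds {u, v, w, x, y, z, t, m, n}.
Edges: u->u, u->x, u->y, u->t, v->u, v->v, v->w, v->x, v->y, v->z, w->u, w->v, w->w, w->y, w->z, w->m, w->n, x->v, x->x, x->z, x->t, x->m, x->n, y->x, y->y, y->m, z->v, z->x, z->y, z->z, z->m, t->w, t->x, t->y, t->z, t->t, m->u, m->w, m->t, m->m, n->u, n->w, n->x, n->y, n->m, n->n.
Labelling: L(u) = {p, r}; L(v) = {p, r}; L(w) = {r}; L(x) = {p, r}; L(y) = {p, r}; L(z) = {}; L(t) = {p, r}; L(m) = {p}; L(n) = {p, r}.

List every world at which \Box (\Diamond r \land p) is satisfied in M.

u, y

Let φ = \Box (\Diamond r \land p). Evaluate φ at each world:
  u (successors {u, x, y, t}): φ is true.
  v (successors {u, v, w, x, y, z}): φ is false.
  w (successors {u, v, w, y, z, m, n}): φ is false.
  x (successors {v, x, z, t, m, n}): φ is false.
  y (successors {x, y, m}): φ is true.
  z (successors {v, x, y, z, m}): φ is false.
  t (successors {w, x, y, z, t}): φ is false.
  m (successors {u, w, t, m}): φ is false.
  n (successors {u, w, x, y, m, n}): φ is false.
For instance, at n:
  At n: \Box (\Diamond r \land p) requires \Diamond r \land p at every successor {u, w, x, y, m, n}.
    \Diamond r \land p fails at w, so \Box (\Diamond r \land p) is false at n.
      At w: \Diamond r is true, p is false, so \Diamond r \land p is false.
Satisfying worlds: {u, y}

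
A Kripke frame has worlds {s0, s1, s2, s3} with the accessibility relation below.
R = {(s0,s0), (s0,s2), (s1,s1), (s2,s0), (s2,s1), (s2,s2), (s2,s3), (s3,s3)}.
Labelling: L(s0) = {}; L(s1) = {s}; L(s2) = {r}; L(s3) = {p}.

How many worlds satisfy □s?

Let φ = □s. Evaluate φ at each world:
  s0 (successors {s0, s2}): φ is false.
  s1 (successors {s1}): φ is true.
  s2 (successors {s0, s1, s2, s3}): φ is false.
  s3 (successors {s3}): φ is false.
For instance, at s1:
  At s1: □s requires s at every successor {s1}.
    At s1: s is true.
  So □s is true at s1.
Satisfying worlds: {s1}

1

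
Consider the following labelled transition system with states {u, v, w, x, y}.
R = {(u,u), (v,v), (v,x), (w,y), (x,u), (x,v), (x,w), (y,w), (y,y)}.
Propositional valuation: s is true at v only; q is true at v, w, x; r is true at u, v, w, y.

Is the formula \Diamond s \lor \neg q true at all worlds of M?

Recall that \Diamond ψ holds at a world iff ψ holds at some accessible world.
Let φ = \Diamond s \lor \neg q. Evaluate φ at each world:
  u (successors {u}): φ is true.
  v (successors {v, x}): φ is true.
  w (successors {y}): φ is false.
  x (successors {u, v, w}): φ is true.
  y (successors {w, y}): φ is true.
Detail at w (counterexample):
  At w: \Diamond s is false, \neg q is false, so \Diamond s \lor \neg q is false.
    At w: \Diamond s requires s at some successor in {y}.
      At y: s is false.
    So \Diamond s is false at w.

No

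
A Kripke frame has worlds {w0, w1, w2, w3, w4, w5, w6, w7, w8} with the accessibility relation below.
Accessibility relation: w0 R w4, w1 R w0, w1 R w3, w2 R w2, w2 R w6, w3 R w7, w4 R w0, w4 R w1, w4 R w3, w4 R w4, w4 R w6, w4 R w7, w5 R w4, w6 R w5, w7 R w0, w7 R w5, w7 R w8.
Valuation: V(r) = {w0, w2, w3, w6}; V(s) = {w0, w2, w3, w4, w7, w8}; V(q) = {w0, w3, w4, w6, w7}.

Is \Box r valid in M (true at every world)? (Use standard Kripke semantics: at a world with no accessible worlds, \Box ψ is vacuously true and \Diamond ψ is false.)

Let φ = \Box r. Evaluate φ at each world:
  w0 (successors {w4}): φ is false.
  w1 (successors {w0, w3}): φ is true.
  w2 (successors {w2, w6}): φ is true.
  w3 (successors {w7}): φ is false.
  w4 (successors {w0, w1, w3, w4, w6, w7}): φ is false.
  w5 (successors {w4}): φ is false.
  w6 (successors {w5}): φ is false.
  w7 (successors {w0, w5, w8}): φ is false.
  w8 (successors ∅): φ is true.
Detail at w0 (counterexample):
  At w0: \Box r requires r at every successor {w4}.
    r fails at w4, so \Box r is false at w0.

No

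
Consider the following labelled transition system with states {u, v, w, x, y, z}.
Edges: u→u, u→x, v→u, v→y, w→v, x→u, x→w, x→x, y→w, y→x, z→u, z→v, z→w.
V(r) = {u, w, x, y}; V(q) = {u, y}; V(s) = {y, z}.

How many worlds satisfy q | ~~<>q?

5

Let φ = q | ~~<>q. Evaluate φ at each world:
  u (successors {u, x}): φ is true.
  v (successors {u, y}): φ is true.
  w (successors {v}): φ is false.
  x (successors {u, w, x}): φ is true.
  y (successors {w, x}): φ is true.
  z (successors {u, v, w}): φ is true.
For instance, at w:
  At w: q is false, ~~<>q is false, so q | ~~<>q is false.
    At w: ~<>q is true, so ~~<>q is false.
      At w: <>q is false, so ~<>q is true.
Satisfying worlds: {u, v, x, y, z}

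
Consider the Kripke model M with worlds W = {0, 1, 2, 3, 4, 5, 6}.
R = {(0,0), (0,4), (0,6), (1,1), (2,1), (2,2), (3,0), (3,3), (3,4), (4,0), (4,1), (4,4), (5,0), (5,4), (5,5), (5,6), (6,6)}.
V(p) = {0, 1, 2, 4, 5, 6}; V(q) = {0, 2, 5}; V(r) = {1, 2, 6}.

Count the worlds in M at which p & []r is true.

3

Let φ = p & []r. Evaluate φ at each world:
  0 (successors {0, 4, 6}): φ is false.
  1 (successors {1}): φ is true.
  2 (successors {1, 2}): φ is true.
  3 (successors {0, 3, 4}): φ is false.
  4 (successors {0, 1, 4}): φ is false.
  5 (successors {0, 4, 5, 6}): φ is false.
  6 (successors {6}): φ is true.
For instance, at 2:
  At 2: p is true, []r is true, so p & []r is true.
    At 2: []r requires r at every successor {1, 2}.
      At 1: r is true.
      At 2: r is true.
    So []r is true at 2.
Satisfying worlds: {1, 2, 6}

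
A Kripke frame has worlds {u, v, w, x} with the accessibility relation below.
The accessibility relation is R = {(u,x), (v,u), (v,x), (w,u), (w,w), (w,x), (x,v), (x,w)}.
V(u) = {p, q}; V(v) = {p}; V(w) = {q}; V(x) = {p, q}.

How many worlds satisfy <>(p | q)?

Let φ = <>(p | q). Evaluate φ at each world:
  u (successors {x}): φ is true.
  v (successors {u, x}): φ is true.
  w (successors {u, w, x}): φ is true.
  x (successors {v, w}): φ is true.
For instance, at v:
  At v: <>(p | q) requires p | q at some successor in {u, x}.
    p | q holds at u, so <>(p | q) is true at v.
Satisfying worlds: {u, v, w, x}

4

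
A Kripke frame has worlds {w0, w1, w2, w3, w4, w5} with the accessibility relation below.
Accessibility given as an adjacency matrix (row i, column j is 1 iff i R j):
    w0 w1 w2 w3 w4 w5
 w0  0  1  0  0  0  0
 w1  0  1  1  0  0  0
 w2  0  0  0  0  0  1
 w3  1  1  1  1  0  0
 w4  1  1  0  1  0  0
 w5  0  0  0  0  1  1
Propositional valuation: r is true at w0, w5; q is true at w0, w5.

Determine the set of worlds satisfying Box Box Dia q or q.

w0, w2, w5

Let φ = Box Box Dia q or q. Evaluate φ at each world:
  w0 (successors {w1}): φ is true.
  w1 (successors {w1, w2}): φ is false.
  w2 (successors {w5}): φ is true.
  w3 (successors {w0, w1, w2, w3}): φ is false.
  w4 (successors {w0, w1, w3}): φ is false.
  w5 (successors {w4, w5}): φ is true.
For instance, at w1:
  At w1: Box Box Dia q is false, q is false, so Box Box Dia q or q is false.
    At w1: Box Box Dia q requires Box Dia q at every successor {w1, w2}.
      Box Dia q fails at w1, so Box Box Dia q is false at w1.
Satisfying worlds: {w0, w2, w5}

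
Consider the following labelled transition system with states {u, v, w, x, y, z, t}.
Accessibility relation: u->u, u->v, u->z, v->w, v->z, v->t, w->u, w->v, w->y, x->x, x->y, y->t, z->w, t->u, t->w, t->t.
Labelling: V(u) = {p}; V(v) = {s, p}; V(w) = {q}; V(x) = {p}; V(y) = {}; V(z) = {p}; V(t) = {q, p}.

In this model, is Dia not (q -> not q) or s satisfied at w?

No

At w: Dia not (q -> not q) is false, s is false, so Dia not (q -> not q) or s is false.
  At w: Dia not (q -> not q) requires not (q -> not q) at some successor in {u, v, y}.
    At u: not (q -> not q) is false.
    At v: not (q -> not q) is false.
    At y: not (q -> not q) is false.
  So Dia not (q -> not q) is false at w.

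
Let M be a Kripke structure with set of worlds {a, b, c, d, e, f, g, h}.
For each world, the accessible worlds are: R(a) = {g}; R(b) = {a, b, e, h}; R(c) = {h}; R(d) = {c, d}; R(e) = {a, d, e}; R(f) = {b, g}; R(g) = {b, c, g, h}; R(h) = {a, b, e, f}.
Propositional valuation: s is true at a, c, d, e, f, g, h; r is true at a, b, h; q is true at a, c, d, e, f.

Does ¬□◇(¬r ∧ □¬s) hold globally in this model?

Yes

Let φ = ¬□◇(¬r ∧ □¬s). Evaluate φ at each world:
  a (successors {g}): φ is true.
  b (successors {a, b, e, h}): φ is true.
  c (successors {h}): φ is true.
  d (successors {c, d}): φ is true.
  e (successors {a, d, e}): φ is true.
  f (successors {b, g}): φ is true.
  g (successors {b, c, g, h}): φ is true.
  h (successors {a, b, e, f}): φ is true.
For instance, at h:
  At h: □◇(¬r ∧ □¬s) is false, so ¬□◇(¬r ∧ □¬s) is true.
    At h: □◇(¬r ∧ □¬s) requires ◇(¬r ∧ □¬s) at every successor {a, b, e, f}.
      ◇(¬r ∧ □¬s) fails at a, so □◇(¬r ∧ □¬s) is false at h.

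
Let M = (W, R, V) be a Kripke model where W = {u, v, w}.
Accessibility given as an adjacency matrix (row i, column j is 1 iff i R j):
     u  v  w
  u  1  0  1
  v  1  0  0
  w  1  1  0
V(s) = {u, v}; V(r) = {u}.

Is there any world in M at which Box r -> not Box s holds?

Let φ = Box r -> not Box s. Evaluate φ at each world:
  u (successors {u, w}): φ is true.
  v (successors {u}): φ is false.
  w (successors {u, v}): φ is true.
Detail at u (witness):
  At u: Box r is false, not Box s is true, so Box r -> not Box s is true.
    At u: Box r requires r at every successor {u, w}.
      r fails at w, so Box r is false at u.
    At u: Box s is false, so not Box s is true.
      At u: Box s requires s at every successor {u, w}.
        s fails at w, so Box s is false at u.

Yes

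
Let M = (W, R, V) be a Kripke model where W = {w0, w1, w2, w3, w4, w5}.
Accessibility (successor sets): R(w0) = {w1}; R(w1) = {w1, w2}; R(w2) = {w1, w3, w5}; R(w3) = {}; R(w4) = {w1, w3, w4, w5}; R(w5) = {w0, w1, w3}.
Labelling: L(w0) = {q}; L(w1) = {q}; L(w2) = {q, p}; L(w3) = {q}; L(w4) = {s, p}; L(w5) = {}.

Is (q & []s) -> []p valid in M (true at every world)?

Yes

Let φ = (q & []s) -> []p. Evaluate φ at each world:
  w0 (successors {w1}): φ is true.
  w1 (successors {w1, w2}): φ is true.
  w2 (successors {w1, w3, w5}): φ is true.
  w3 (successors ∅): φ is true.
  w4 (successors {w1, w3, w4, w5}): φ is true.
  w5 (successors {w0, w1, w3}): φ is true.
For instance, at w0:
  At w0: q & []s is false, []p is false, so (q & []s) -> []p is true.
    At w0: q is true, []s is false, so q & []s is false.
      At w0: []s requires s at every successor {w1}.
        s fails at w1, so []s is false at w0.
    At w0: []p requires p at every successor {w1}.
      p fails at w1, so []p is false at w0.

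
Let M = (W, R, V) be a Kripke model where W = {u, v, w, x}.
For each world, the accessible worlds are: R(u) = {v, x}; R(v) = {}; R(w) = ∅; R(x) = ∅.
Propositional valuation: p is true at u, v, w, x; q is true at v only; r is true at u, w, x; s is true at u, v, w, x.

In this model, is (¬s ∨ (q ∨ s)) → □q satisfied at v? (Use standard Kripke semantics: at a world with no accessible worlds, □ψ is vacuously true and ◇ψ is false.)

Yes

At v: ¬s ∨ (q ∨ s) is true, □q is true, so (¬s ∨ (q ∨ s)) → □q is true.
  At v: no accessible worlds, so □q holds vacuously.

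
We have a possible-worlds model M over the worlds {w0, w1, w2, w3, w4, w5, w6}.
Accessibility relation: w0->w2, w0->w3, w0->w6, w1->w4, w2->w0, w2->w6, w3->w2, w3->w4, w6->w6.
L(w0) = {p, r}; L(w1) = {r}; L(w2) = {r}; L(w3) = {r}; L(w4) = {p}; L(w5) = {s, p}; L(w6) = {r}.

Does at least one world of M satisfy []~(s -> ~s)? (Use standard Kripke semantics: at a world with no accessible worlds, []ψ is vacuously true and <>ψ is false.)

Yes

Let φ = []~(s -> ~s). Evaluate φ at each world:
  w0 (successors {w2, w3, w6}): φ is false.
  w1 (successors {w4}): φ is false.
  w2 (successors {w0, w6}): φ is false.
  w3 (successors {w2, w4}): φ is false.
  w4 (successors ∅): φ is true.
  w5 (successors ∅): φ is true.
  w6 (successors {w6}): φ is false.
Detail at w4 (witness):
  At w4: no accessible worlds, so []~(s -> ~s) holds vacuously.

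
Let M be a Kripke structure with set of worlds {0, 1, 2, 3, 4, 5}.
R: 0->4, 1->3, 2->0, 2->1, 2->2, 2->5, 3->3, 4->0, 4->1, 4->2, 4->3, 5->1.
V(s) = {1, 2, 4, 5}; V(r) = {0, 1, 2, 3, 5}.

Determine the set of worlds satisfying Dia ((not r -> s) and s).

0, 2, 4, 5

Let φ = Dia ((not r -> s) and s). Evaluate φ at each world:
  0 (successors {4}): φ is true.
  1 (successors {3}): φ is false.
  2 (successors {0, 1, 2, 5}): φ is true.
  3 (successors {3}): φ is false.
  4 (successors {0, 1, 2, 3}): φ is true.
  5 (successors {1}): φ is true.
For instance, at 5:
  At 5: Dia ((not r -> s) and s) requires (not r -> s) and s at some successor in {1}.
    (not r -> s) and s holds at 1, so Dia ((not r -> s) and s) is true at 5.
Satisfying worlds: {0, 2, 4, 5}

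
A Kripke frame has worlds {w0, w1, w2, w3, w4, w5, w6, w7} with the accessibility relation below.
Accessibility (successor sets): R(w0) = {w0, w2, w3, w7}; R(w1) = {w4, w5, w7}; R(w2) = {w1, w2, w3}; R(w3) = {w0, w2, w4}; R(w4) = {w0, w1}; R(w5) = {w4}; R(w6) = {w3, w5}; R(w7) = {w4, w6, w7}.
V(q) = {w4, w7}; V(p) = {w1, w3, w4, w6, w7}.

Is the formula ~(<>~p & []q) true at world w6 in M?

Yes

At w6: <>~p & []q is false, so ~(<>~p & []q) is true.
  At w6: <>~p is true, []q is false, so <>~p & []q is false.
    At w6: <>~p requires ~p at some successor in {w3, w5}.
      ~p holds at w5, so <>~p is true at w6.
    At w6: []q requires q at every successor {w3, w5}.
      q fails at w3, so []q is false at w6.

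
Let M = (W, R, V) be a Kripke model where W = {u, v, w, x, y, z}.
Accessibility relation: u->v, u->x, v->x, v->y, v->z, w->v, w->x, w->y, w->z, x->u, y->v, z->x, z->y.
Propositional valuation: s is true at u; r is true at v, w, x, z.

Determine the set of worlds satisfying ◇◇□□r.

u, v, w, x, y

Recall that □ψ holds at a world iff ψ holds at every accessible world, and ◇ψ holds iff ψ holds at some accessible world.
Let φ = ◇◇□□r. Evaluate φ at each world:
  u (successors {v, x}): φ is true.
  v (successors {x, y, z}): φ is true.
  w (successors {v, x, y, z}): φ is true.
  x (successors {u}): φ is true.
  y (successors {v}): φ is true.
  z (successors {x, y}): φ is false.
For instance, at u:
  At u: ◇◇□□r requires ◇□□r at some successor in {v, x}.
    ◇□□r holds at v, so ◇◇□□r is true at u.
      At v: ◇□□r requires □□r at some successor in {x, y, z}.
        □□r holds at x, so ◇□□r is true at v.
Satisfying worlds: {u, v, w, x, y}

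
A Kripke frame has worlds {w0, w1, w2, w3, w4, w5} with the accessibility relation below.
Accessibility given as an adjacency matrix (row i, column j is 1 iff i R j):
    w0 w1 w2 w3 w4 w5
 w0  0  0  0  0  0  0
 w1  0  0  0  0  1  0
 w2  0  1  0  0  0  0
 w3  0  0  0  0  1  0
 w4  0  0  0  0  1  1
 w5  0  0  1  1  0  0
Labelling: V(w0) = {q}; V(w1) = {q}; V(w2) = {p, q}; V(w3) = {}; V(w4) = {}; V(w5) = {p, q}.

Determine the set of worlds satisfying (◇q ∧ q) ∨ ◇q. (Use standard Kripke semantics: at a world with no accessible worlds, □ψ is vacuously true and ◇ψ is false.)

w2, w4, w5

Let φ = (◇q ∧ q) ∨ ◇q. Evaluate φ at each world:
  w0 (successors ∅): φ is false.
  w1 (successors {w4}): φ is false.
  w2 (successors {w1}): φ is true.
  w3 (successors {w4}): φ is false.
  w4 (successors {w4, w5}): φ is true.
  w5 (successors {w2, w3}): φ is true.
For instance, at w1:
  At w1: ◇q ∧ q is false, ◇q is false, so (◇q ∧ q) ∨ ◇q is false.
    At w1: ◇q is false, q is true, so ◇q ∧ q is false.
      At w1: ◇q requires q at some successor in {w4}.
        At w4: q is false.
      So ◇q is false at w1.
    At w1: ◇q requires q at some successor in {w4}.
      At w4: q is false.
    So ◇q is false at w1.
Satisfying worlds: {w2, w4, w5}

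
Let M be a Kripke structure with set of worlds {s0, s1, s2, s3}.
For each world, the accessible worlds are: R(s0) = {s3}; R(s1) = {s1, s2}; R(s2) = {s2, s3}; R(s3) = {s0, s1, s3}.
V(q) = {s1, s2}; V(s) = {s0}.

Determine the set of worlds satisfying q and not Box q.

Let φ = q and not Box q. Evaluate φ at each world:
  s0 (successors {s3}): φ is false.
  s1 (successors {s1, s2}): φ is false.
  s2 (successors {s2, s3}): φ is true.
  s3 (successors {s0, s1, s3}): φ is false.
For instance, at s0:
  At s0: q is false, not Box q is true, so q and not Box q is false.
    At s0: Box q is false, so not Box q is true.
      At s0: Box q requires q at every successor {s3}.
        q fails at s3, so Box q is false at s0.
Satisfying worlds: {s2}

s2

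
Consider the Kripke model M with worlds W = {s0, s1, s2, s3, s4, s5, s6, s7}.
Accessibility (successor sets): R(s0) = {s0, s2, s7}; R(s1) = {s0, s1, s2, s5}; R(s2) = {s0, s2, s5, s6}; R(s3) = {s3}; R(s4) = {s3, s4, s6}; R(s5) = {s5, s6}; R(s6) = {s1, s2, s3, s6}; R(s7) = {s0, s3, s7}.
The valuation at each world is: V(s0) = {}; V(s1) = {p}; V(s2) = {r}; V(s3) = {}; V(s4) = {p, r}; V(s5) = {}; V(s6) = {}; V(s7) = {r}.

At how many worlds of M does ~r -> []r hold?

Let φ = ~r -> []r. Evaluate φ at each world:
  s0 (successors {s0, s2, s7}): φ is false.
  s1 (successors {s0, s1, s2, s5}): φ is false.
  s2 (successors {s0, s2, s5, s6}): φ is true.
  s3 (successors {s3}): φ is false.
  s4 (successors {s3, s4, s6}): φ is true.
  s5 (successors {s5, s6}): φ is false.
  s6 (successors {s1, s2, s3, s6}): φ is false.
  s7 (successors {s0, s3, s7}): φ is true.
For instance, at s6:
  At s6: ~r is true, []r is false, so ~r -> []r is false.
    At s6: []r requires r at every successor {s1, s2, s3, s6}.
      r fails at s1, so []r is false at s6.
Satisfying worlds: {s2, s4, s7}

3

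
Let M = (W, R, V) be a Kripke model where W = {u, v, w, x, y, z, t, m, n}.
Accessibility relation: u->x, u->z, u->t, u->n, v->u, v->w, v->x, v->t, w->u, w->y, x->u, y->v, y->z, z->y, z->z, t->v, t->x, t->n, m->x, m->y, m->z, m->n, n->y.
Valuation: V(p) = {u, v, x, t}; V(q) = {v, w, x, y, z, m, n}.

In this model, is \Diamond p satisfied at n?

No

At n: \Diamond p requires p at some successor in {y}.
  At y: p is false.
So \Diamond p is false at n.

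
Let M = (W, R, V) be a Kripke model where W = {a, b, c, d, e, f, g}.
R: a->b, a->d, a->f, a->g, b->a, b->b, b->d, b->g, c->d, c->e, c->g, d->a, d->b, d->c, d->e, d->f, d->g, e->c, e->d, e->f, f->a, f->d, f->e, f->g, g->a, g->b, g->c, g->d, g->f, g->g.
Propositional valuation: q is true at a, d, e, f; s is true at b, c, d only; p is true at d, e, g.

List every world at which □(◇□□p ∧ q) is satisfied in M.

Recall that □ψ holds at a world iff ψ holds at every accessible world, and ◇ψ holds iff ψ holds at some accessible world.
Let φ = □(◇□□p ∧ q). Evaluate φ at each world:
  a (successors {b, d, f, g}): φ is false.
  b (successors {a, b, d, g}): φ is false.
  c (successors {d, e, g}): φ is false.
  d (successors {a, b, c, e, f, g}): φ is false.
  e (successors {c, d, f}): φ is false.
  f (successors {a, d, e, g}): φ is false.
  g (successors {a, b, c, d, f, g}): φ is false.
For instance, at b:
  At b: □(◇□□p ∧ q) requires ◇□□p ∧ q at every successor {a, b, d, g}.
    ◇□□p ∧ q fails at a, so □(◇□□p ∧ q) is false at b.
      At a: ◇□□p is false, q is true, so ◇□□p ∧ q is false.
Satisfying worlds: none.

none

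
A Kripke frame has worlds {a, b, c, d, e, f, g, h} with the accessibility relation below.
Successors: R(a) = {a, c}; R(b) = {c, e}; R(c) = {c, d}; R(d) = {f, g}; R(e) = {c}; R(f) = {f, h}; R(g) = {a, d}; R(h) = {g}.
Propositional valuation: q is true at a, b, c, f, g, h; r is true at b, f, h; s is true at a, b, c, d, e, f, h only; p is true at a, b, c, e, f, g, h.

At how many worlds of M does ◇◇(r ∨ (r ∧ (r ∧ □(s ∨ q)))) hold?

4

Let φ = ◇◇(r ∨ (r ∧ (r ∧ □(s ∨ q)))). Evaluate φ at each world:
  a (successors {a, c}): φ is false.
  b (successors {c, e}): φ is false.
  c (successors {c, d}): φ is true.
  d (successors {f, g}): φ is true.
  e (successors {c}): φ is false.
  f (successors {f, h}): φ is true.
  g (successors {a, d}): φ is true.
  h (successors {g}): φ is false.
For instance, at b:
  At b: ◇◇(r ∨ (r ∧ (r ∧ □(s ∨ q)))) requires ◇(r ∨ (r ∧ (r ∧ □(s ∨ q)))) at some successor in {c, e}.
    At c: ◇(r ∨ (r ∧ (r ∧ □(s ∨ q)))) is false.
    At e: ◇(r ∨ (r ∧ (r ∧ □(s ∨ q)))) is false.
  So ◇◇(r ∨ (r ∧ (r ∧ □(s ∨ q)))) is false at b.
Satisfying worlds: {c, d, f, g}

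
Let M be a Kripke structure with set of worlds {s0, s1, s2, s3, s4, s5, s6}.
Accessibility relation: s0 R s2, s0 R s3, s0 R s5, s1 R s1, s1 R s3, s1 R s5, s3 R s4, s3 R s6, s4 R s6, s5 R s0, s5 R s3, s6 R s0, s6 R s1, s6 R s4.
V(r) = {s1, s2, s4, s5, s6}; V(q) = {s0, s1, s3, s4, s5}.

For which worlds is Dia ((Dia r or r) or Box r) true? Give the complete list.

Let φ = Dia ((Dia r or r) or Box r). Evaluate φ at each world:
  s0 (successors {s2, s3, s5}): φ is true.
  s1 (successors {s1, s3, s5}): φ is true.
  s2 (successors ∅): φ is false.
  s3 (successors {s4, s6}): φ is true.
  s4 (successors {s6}): φ is true.
  s5 (successors {s0, s3}): φ is true.
  s6 (successors {s0, s1, s4}): φ is true.
For instance, at s5:
  At s5: Dia ((Dia r or r) or Box r) requires (Dia r or r) or Box r at some successor in {s0, s3}.
    (Dia r or r) or Box r holds at s0, so Dia ((Dia r or r) or Box r) is true at s5.
      At s0: Dia r or r is true, Box r is false, so (Dia r or r) or Box r is true.
Satisfying worlds: {s0, s1, s3, s4, s5, s6}

s0, s1, s3, s4, s5, s6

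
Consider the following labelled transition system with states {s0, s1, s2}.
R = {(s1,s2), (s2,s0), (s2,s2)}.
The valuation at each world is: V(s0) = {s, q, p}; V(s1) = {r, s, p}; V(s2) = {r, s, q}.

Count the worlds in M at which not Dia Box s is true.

Let φ = not Dia Box s. Evaluate φ at each world:
  s0 (successors ∅): φ is true.
  s1 (successors {s2}): φ is false.
  s2 (successors {s0, s2}): φ is false.
For instance, at s1:
  At s1: Dia Box s is true, so not Dia Box s is false.
    At s1: Dia Box s requires Box s at some successor in {s2}.
      Box s holds at s2, so Dia Box s is true at s1.
Satisfying worlds: {s0}

1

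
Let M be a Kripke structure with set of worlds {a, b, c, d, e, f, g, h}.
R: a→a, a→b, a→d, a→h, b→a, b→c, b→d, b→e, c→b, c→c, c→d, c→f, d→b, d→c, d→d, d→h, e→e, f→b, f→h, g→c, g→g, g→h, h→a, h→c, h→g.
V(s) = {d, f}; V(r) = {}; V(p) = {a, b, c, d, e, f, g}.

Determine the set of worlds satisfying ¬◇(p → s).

Recall that ◇ψ holds at a world iff ψ holds at some accessible world.
Let φ = ¬◇(p → s). Evaluate φ at each world:
  a (successors {a, b, d, h}): φ is false.
  b (successors {a, c, d, e}): φ is false.
  c (successors {b, c, d, f}): φ is false.
  d (successors {b, c, d, h}): φ is false.
  e (successors {e}): φ is true.
  f (successors {b, h}): φ is false.
  g (successors {c, g, h}): φ is false.
  h (successors {a, c, g}): φ is true.
For instance, at b:
  At b: ◇(p → s) is true, so ¬◇(p → s) is false.
    At b: ◇(p → s) requires p → s at some successor in {a, c, d, e}.
      p → s holds at d, so ◇(p → s) is true at b.
Satisfying worlds: {e, h}

e, h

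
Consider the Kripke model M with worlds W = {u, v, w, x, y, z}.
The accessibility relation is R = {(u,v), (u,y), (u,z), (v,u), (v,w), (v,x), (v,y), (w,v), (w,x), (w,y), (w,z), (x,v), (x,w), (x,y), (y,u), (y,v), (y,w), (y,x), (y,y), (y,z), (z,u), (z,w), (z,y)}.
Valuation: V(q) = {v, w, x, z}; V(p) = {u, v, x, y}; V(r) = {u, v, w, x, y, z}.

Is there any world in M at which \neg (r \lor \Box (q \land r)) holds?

Let φ = \neg (r \lor \Box (q \land r)). Evaluate φ at each world:
  u (successors {v, y, z}): φ is false.
  v (successors {u, w, x, y}): φ is false.
  w (successors {v, x, y, z}): φ is false.
  x (successors {v, w, y}): φ is false.
  y (successors {u, v, w, x, y, z}): φ is false.
  z (successors {u, w, y}): φ is false.
For instance, at y:
  At y: r \lor \Box (q \land r) is true, so \neg (r \lor \Box (q \land r)) is false.
    At y: r is true, \Box (q \land r) is false, so r \lor \Box (q \land r) is true.
      At y: \Box (q \land r) requires q \land r at every successor {u, v, w, x, y, z}.
        q \land r fails at u, so \Box (q \land r) is false at y.

No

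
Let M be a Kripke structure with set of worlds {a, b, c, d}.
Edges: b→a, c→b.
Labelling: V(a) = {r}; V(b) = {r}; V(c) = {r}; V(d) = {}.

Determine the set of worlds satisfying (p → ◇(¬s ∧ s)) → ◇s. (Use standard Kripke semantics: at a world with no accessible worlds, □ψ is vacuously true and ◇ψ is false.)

none

Let φ = (p → ◇(¬s ∧ s)) → ◇s. Evaluate φ at each world:
  a (successors ∅): φ is false.
  b (successors {a}): φ is false.
  c (successors {b}): φ is false.
  d (successors ∅): φ is false.
For instance, at c:
  At c: p → ◇(¬s ∧ s) is true, ◇s is false, so (p → ◇(¬s ∧ s)) → ◇s is false.
    At c: p is false, ◇(¬s ∧ s) is false, so p → ◇(¬s ∧ s) is true.
      At c: ◇(¬s ∧ s) requires ¬s ∧ s at some successor in {b}.
        At b: ¬s ∧ s is false.
      So ◇(¬s ∧ s) is false at c.
    At c: ◇s requires s at some successor in {b}.
      At b: s is false.
    So ◇s is false at c.
Satisfying worlds: none.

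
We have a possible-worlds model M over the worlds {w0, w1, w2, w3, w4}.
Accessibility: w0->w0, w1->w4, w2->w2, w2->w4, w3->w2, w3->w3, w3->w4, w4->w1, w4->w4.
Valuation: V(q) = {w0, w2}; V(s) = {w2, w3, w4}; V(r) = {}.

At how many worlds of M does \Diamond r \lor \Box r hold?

Let φ = \Diamond r \lor \Box r. Evaluate φ at each world:
  w0 (successors {w0}): φ is false.
  w1 (successors {w4}): φ is false.
  w2 (successors {w2, w4}): φ is false.
  w3 (successors {w2, w3, w4}): φ is false.
  w4 (successors {w1, w4}): φ is false.
For instance, at w2:
  At w2: \Diamond r is false, \Box r is false, so \Diamond r \lor \Box r is false.
    At w2: \Diamond r requires r at some successor in {w2, w4}.
      At w2: r is false.
      At w4: r is false.
    So \Diamond r is false at w2.
    At w2: \Box r requires r at every successor {w2, w4}.
      r fails at w2, so \Box r is false at w2.
Satisfying worlds: none.

0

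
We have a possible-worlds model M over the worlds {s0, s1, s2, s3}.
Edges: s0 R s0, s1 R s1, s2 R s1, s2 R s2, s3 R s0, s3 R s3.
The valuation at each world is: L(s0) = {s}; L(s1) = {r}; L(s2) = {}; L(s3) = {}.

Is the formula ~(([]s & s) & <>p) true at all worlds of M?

Yes

Let φ = ~(([]s & s) & <>p). Evaluate φ at each world:
  s0 (successors {s0}): φ is true.
  s1 (successors {s1}): φ is true.
  s2 (successors {s1, s2}): φ is true.
  s3 (successors {s0, s3}): φ is true.
For instance, at s2:
  At s2: ([]s & s) & <>p is false, so ~(([]s & s) & <>p) is true.
    At s2: []s & s is false, <>p is false, so ([]s & s) & <>p is false.
      At s2: []s is false, s is false, so []s & s is false.
      At s2: <>p requires p at some successor in {s1, s2}.
        At s1: p is false.
        At s2: p is false.
      So <>p is false at s2.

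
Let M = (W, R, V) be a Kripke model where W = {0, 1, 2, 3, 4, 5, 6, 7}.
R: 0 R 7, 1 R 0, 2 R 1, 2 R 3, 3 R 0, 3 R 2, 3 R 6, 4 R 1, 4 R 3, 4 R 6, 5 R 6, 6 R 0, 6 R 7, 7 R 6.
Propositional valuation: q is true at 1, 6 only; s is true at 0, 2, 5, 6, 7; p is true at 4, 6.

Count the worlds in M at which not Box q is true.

Let φ = not Box q. Evaluate φ at each world:
  0 (successors {7}): φ is true.
  1 (successors {0}): φ is true.
  2 (successors {1, 3}): φ is true.
  3 (successors {0, 2, 6}): φ is true.
  4 (successors {1, 3, 6}): φ is true.
  5 (successors {6}): φ is false.
  6 (successors {0, 7}): φ is true.
  7 (successors {6}): φ is false.
For instance, at 6:
  At 6: Box q is false, so not Box q is true.
    At 6: Box q requires q at every successor {0, 7}.
      q fails at 0, so Box q is false at 6.
Satisfying worlds: {0, 1, 2, 3, 4, 6}

6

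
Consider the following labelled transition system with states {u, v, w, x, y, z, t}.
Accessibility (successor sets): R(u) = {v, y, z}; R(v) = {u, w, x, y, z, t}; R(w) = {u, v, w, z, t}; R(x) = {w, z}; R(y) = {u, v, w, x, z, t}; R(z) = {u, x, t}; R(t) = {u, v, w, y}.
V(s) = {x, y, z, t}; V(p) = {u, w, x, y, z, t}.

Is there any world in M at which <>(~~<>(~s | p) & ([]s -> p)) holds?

Let φ = <>(~~<>(~s | p) & ([]s -> p)). Evaluate φ at each world:
  u (successors {v, y, z}): φ is true.
  v (successors {u, w, x, y, z, t}): φ is true.
  w (successors {u, v, w, z, t}): φ is true.
  x (successors {w, z}): φ is true.
  y (successors {u, v, w, x, z, t}): φ is true.
  z (successors {u, x, t}): φ is true.
  t (successors {u, v, w, y}): φ is true.
Detail at u (witness):
  At u: <>(~~<>(~s | p) & ([]s -> p)) requires ~~<>(~s | p) & ([]s -> p) at some successor in {v, y, z}.
    ~~<>(~s | p) & ([]s -> p) holds at v, so <>(~~<>(~s | p) & ([]s -> p)) is true at u.
      At v: ~~<>(~s | p) is true, []s -> p is true, so ~~<>(~s | p) & ([]s -> p) is true.

Yes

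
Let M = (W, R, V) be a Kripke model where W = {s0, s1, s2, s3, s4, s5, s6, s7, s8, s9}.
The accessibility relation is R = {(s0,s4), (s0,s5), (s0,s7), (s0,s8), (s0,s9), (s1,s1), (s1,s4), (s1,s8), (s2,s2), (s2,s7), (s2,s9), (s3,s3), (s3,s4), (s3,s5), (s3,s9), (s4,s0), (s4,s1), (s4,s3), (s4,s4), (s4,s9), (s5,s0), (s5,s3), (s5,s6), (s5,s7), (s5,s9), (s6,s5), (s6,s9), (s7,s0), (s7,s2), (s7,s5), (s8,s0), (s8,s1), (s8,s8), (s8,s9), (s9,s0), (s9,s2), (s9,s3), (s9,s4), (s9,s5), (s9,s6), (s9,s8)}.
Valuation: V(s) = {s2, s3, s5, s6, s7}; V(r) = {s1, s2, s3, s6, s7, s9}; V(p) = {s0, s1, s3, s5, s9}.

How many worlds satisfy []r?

1

Let φ = []r. Evaluate φ at each world:
  s0 (successors {s4, s5, s7, s8, s9}): φ is false.
  s1 (successors {s1, s4, s8}): φ is false.
  s2 (successors {s2, s7, s9}): φ is true.
  s3 (successors {s3, s4, s5, s9}): φ is false.
  s4 (successors {s0, s1, s3, s4, s9}): φ is false.
  s5 (successors {s0, s3, s6, s7, s9}): φ is false.
  s6 (successors {s5, s9}): φ is false.
  s7 (successors {s0, s2, s5}): φ is false.
  s8 (successors {s0, s1, s8, s9}): φ is false.
  s9 (successors {s0, s2, s3, s4, s5, s6, s8}): φ is false.
For instance, at s8:
  At s8: []r requires r at every successor {s0, s1, s8, s9}.
    r fails at s0, so []r is false at s8.
Satisfying worlds: {s2}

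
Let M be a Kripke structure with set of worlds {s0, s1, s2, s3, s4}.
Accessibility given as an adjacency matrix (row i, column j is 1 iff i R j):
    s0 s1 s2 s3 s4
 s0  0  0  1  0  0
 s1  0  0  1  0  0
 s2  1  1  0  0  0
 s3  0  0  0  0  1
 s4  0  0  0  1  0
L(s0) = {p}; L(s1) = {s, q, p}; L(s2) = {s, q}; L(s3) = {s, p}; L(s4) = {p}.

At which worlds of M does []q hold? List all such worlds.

s0, s1

Let φ = []q. Evaluate φ at each world:
  s0 (successors {s2}): φ is true.
  s1 (successors {s2}): φ is true.
  s2 (successors {s0, s1}): φ is false.
  s3 (successors {s4}): φ is false.
  s4 (successors {s3}): φ is false.
For instance, at s4:
  At s4: []q requires q at every successor {s3}.
    q fails at s3, so []q is false at s4.
Satisfying worlds: {s0, s1}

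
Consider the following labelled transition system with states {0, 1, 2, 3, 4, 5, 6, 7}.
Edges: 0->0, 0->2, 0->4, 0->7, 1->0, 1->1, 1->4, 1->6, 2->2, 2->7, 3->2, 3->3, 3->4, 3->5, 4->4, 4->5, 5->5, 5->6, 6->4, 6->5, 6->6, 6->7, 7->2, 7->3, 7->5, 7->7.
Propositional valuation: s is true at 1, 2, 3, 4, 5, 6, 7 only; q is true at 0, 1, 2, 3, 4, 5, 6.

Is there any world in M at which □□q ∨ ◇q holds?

Let φ = □□q ∨ ◇q. Evaluate φ at each world:
  0 (successors {0, 2, 4, 7}): φ is true.
  1 (successors {0, 1, 4, 6}): φ is true.
  2 (successors {2, 7}): φ is true.
  3 (successors {2, 3, 4, 5}): φ is true.
  4 (successors {4, 5}): φ is true.
  5 (successors {5, 6}): φ is true.
  6 (successors {4, 5, 6, 7}): φ is true.
  7 (successors {2, 3, 5, 7}): φ is true.
Detail at 0 (witness):
  At 0: □□q is false, ◇q is true, so □□q ∨ ◇q is true.
    At 0: □□q requires □q at every successor {0, 2, 4, 7}.
      □q fails at 0, so □□q is false at 0.
    At 0: ◇q requires q at some successor in {0, 2, 4, 7}.
      q holds at 0, so ◇q is true at 0.

Yes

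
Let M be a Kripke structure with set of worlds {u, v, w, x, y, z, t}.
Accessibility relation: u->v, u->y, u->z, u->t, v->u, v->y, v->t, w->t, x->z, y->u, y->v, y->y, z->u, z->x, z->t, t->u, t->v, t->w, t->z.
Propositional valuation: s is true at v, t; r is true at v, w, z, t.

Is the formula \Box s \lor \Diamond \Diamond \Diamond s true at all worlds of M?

Let φ = \Box s \lor \Diamond \Diamond \Diamond s. Evaluate φ at each world:
  u (successors {v, y, z, t}): φ is true.
  v (successors {u, y, t}): φ is true.
  w (successors {t}): φ is true.
  x (successors {z}): φ is true.
  y (successors {u, v, y}): φ is true.
  z (successors {u, x, t}): φ is true.
  t (successors {u, v, w, z}): φ is true.
For instance, at t:
  At t: \Box s is false, \Diamond \Diamond \Diamond s is true, so \Box s \lor \Diamond \Diamond \Diamond s is true.
    At t: \Box s requires s at every successor {u, v, w, z}.
      s fails at u, so \Box s is false at t.
    At t: \Diamond \Diamond \Diamond s requires \Diamond \Diamond s at some successor in {u, v, w, z}.
      \Diamond \Diamond s holds at u, so \Diamond \Diamond \Diamond s is true at t.

Yes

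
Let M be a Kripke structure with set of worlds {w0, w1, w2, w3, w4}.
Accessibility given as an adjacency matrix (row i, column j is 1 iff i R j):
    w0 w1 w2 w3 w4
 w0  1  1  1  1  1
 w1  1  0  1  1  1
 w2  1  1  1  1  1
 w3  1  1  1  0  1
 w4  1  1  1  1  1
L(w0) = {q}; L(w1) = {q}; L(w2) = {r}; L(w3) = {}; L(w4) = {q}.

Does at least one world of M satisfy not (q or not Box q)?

Let φ = not (q or not Box q). Evaluate φ at each world:
  w0 (successors {w0, w1, w2, w3, w4}): φ is false.
  w1 (successors {w0, w2, w3, w4}): φ is false.
  w2 (successors {w0, w1, w2, w3, w4}): φ is false.
  w3 (successors {w0, w1, w2, w4}): φ is false.
  w4 (successors {w0, w1, w2, w3, w4}): φ is false.
For instance, at w0:
  At w0: q or not Box q is true, so not (q or not Box q) is false.
    At w0: q is true, not Box q is true, so q or not Box q is true.
      At w0: Box q is false, so not Box q is true.

No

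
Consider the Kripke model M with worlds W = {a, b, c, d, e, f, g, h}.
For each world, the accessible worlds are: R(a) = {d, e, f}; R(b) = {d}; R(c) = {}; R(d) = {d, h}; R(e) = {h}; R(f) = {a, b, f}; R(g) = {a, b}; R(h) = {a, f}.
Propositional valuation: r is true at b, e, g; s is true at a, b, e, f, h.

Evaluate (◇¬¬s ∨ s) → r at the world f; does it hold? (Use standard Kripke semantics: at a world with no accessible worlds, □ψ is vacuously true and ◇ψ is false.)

No

At f: ◇¬¬s ∨ s is true, r is false, so (◇¬¬s ∨ s) → r is false.
  At f: ◇¬¬s is true, s is true, so ◇¬¬s ∨ s is true.
    At f: ◇¬¬s requires ¬¬s at some successor in {a, b, f}.
      ¬¬s holds at a, so ◇¬¬s is true at f.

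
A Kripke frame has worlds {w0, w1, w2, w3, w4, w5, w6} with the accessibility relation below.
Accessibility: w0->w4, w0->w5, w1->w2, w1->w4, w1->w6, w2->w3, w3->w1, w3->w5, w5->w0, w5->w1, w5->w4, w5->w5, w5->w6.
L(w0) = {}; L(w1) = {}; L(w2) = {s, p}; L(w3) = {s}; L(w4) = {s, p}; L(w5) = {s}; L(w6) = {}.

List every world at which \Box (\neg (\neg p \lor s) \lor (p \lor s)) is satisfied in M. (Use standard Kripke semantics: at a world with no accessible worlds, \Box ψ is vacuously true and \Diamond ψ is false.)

Let φ = \Box (\neg (\neg p \lor s) \lor (p \lor s)). Evaluate φ at each world:
  w0 (successors {w4, w5}): φ is true.
  w1 (successors {w2, w4, w6}): φ is false.
  w2 (successors {w3}): φ is true.
  w3 (successors {w1, w5}): φ is false.
  w4 (successors ∅): φ is true.
  w5 (successors {w0, w1, w4, w5, w6}): φ is false.
  w6 (successors ∅): φ is true.
For instance, at w2:
  At w2: \Box (\neg (\neg p \lor s) \lor (p \lor s)) requires \neg (\neg p \lor s) \lor (p \lor s) at every successor {w3}.
    At w3: \neg (\neg p \lor s) \lor (p \lor s) is true.
  So \Box (\neg (\neg p \lor s) \lor (p \lor s)) is true at w2.
Satisfying worlds: {w0, w2, w4, w6}

w0, w2, w4, w6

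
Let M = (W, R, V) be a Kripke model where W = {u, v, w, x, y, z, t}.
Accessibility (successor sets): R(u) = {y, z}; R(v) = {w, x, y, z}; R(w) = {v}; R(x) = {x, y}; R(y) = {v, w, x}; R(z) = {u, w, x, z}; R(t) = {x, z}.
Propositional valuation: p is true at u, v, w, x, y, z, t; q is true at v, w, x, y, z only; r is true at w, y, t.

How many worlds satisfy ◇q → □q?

6

Let φ = ◇q → □q. Evaluate φ at each world:
  u (successors {y, z}): φ is true.
  v (successors {w, x, y, z}): φ is true.
  w (successors {v}): φ is true.
  x (successors {x, y}): φ is true.
  y (successors {v, w, x}): φ is true.
  z (successors {u, w, x, z}): φ is false.
  t (successors {x, z}): φ is true.
For instance, at w:
  At w: ◇q is true, □q is true, so ◇q → □q is true.
    At w: ◇q requires q at some successor in {v}.
      q holds at v, so ◇q is true at w.
    At w: □q requires q at every successor {v}.
      At v: q is true.
    So □q is true at w.
Satisfying worlds: {u, v, w, x, y, t}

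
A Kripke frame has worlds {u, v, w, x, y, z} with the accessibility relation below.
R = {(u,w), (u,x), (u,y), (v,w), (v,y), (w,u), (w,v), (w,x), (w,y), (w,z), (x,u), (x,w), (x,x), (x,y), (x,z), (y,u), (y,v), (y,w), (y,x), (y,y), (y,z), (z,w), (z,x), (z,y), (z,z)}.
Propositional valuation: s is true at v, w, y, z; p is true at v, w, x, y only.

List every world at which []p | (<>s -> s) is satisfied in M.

Let φ = []p | (<>s -> s). Evaluate φ at each world:
  u (successors {w, x, y}): φ is true.
  v (successors {w, y}): φ is true.
  w (successors {u, v, x, y, z}): φ is true.
  x (successors {u, w, x, y, z}): φ is false.
  y (successors {u, v, w, x, y, z}): φ is true.
  z (successors {w, x, y, z}): φ is true.
For instance, at y:
  At y: []p is false, <>s -> s is true, so []p | (<>s -> s) is true.
    At y: []p requires p at every successor {u, v, w, x, y, z}.
      p fails at u, so []p is false at y.
    At y: <>s is true, s is true, so <>s -> s is true.
      At y: <>s requires s at some successor in {u, v, w, x, y, z}.
        s holds at v, so <>s is true at y.
Satisfying worlds: {u, v, w, y, z}

u, v, w, y, z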